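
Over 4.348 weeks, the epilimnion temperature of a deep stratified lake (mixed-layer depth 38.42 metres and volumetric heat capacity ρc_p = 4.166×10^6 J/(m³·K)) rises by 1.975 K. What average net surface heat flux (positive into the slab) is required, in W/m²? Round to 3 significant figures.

Areal heat capacity C = ρc_p × D = 4.166×10^6 × 38.42 = 1.60×10^8 J/(m^2 K).
Required heat per unit area: Q = C ΔT = 1.60×10^8 × 1.975 = 3.16×10^8 J/m².
Flux F = Q / Δt = 3.16×10^8 / 2.63×10^6 s = 120 W/m².

120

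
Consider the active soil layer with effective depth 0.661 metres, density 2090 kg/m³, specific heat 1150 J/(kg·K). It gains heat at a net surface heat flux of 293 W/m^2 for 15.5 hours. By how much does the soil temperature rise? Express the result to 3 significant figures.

Areal heat capacity C = ρ c_p D = 2090 × 1150 × 0.661 = 1.59×10^6 J/(m²·K).
Net heat input Q = F Δt = 293 × (15.5 hours × 3600 s/hour) = 1.63×10^7 J/m².
ΔT = Q / C = 1.63×10^7 / 1.59×10^6 = 10.3 K.

10.3 K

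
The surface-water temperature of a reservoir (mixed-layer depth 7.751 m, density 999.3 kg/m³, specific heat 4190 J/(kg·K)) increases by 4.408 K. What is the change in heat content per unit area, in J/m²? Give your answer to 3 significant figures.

1.43×10^8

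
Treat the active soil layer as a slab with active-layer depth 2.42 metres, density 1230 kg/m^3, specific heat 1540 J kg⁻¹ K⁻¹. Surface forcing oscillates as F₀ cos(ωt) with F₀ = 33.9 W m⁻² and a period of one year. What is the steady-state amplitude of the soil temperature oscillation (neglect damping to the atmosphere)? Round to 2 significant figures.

Areal heat capacity C = ρ c_p D = 1230 × 1540 × 2.42 = 4.58×10^6 J/(m²·K).
Angular frequency ω = 2π / T = 2π / 3.15×10^7 s = 1.99×10^-7 s⁻¹.
Cω = 4.58×10^6 × 1.99×10^-7 = 0.913 W/(m²·K).
Amplitude A = F₀ / (Cω) = 33.9 / 0.913 = 37.1 K.

37 K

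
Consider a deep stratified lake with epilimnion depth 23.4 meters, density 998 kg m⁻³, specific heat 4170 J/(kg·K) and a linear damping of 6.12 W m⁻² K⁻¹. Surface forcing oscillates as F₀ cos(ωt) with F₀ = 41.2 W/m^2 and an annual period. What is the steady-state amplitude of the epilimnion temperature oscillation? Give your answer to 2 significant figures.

2.0 K

Areal heat capacity C = ρ c_p D = 998 × 4170 × 23.4 = 9.74×10^7 J/(m²·K).
Angular frequency ω = 2π / T = 2π / 3.15×10^7 s = 1.99×10^-7 s⁻¹.
√((Cω)² + λ²) = √((19.4)² + 6.12²) = 20.3 W/(m²·K).
Amplitude A = F₀ / √((Cω)²+λ²) = 41.2 / 20.3 = 2.03 K.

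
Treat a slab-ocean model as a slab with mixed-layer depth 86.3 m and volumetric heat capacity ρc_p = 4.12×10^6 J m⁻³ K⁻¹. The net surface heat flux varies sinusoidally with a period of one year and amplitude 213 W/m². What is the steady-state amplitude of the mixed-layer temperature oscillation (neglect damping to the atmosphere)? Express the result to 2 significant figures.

3.0 K

Areal heat capacity C = ρc_p × D = 4.12×10^6 × 86.3 = 3.56×10^8 J/(m²·K).
Angular frequency ω = 2π / T = 2π / 3.15×10^7 s = 1.99×10^-7 s⁻¹.
Cω = 3.56×10^8 × 1.99×10^-7 = 70.8 W/(m²·K).
Amplitude A = F₀ / (Cω) = 213 / 70.8 = 3.01 K.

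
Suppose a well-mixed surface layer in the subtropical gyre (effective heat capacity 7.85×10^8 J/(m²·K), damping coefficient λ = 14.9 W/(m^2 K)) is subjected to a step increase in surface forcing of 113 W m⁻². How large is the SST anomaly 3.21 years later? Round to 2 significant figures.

Areal heat capacity C = 7.85×10^8 J/(m²·K) (given).
τ = C / λ = 7.85×10^8 / 14.9 = 5.27×10^7 s.
Equilibrium anomaly ΔT_eq = F / λ = 113 / 14.9 = 7.58 K.
t = 3.21 years = 1.01×10^8 s, so t/τ = 1.92.
ΔT(t) = ΔT_eq (1 − e^(−t/τ)) = 7.58 × (1 − e^−1.92) = 6.48 K.

6.5 K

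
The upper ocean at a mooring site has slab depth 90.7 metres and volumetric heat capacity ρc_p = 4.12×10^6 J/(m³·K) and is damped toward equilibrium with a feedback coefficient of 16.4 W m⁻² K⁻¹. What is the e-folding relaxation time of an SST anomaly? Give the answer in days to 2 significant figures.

260 days

Areal heat capacity C = ρc_p × D = 4.12×10^6 × 90.7 = 3.74×10^8 J/(m^2 K).
Relaxation time τ = C / λ = 3.74×10^8 / 16.4 = 2.28×10^7 s.
In days: 2.28×10^7 s / (86400 s/day) = 264 days.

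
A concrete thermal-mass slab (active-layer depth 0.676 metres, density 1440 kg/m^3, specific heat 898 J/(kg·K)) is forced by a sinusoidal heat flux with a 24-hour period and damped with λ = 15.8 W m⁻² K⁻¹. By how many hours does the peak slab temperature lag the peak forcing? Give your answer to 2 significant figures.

Areal heat capacity C = ρ c_p D = 1440 × 898 × 0.676 = 8.74×10^5 J m⁻² K⁻¹.
ω = 2π / 86400 s = 7.27×10^-5 s⁻¹.
Phase lag φ = arctan(Cω/λ) = arctan(63.6/15.8) = 1.33 rad.
Time lag = φ / ω = 1.33 / 7.27×10^-5 = 18300 s = 5.07 hours.

5.1 hours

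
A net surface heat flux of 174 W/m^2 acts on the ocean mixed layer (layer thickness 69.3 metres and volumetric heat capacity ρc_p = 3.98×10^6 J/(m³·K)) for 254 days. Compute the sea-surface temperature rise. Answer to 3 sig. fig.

13.8 K

Areal heat capacity C = ρc_p × D = 3.98×10^6 × 69.3 = 2.76×10^8 J/(m^2 K).
Net heat input Q = F Δt = 174 × (254 days × 86400 s/day) = 3.82×10^9 J/m².
ΔT = Q / C = 3.82×10^9 / 2.76×10^8 = 13.8 K.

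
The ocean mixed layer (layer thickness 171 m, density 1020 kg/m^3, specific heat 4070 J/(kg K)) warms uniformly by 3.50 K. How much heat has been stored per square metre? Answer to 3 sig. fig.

2.48×10^9

Areal heat capacity C = ρ c_p D = 1020 × 4070 × 171 = 7.10×10^8 J m⁻² K⁻¹.
ΔQ = C ΔT = 7.10×10^8 × 3.50 = 2.48×10^9 J/m².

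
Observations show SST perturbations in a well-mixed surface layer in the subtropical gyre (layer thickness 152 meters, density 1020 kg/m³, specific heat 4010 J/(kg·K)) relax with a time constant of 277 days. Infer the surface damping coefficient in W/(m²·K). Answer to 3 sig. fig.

26.0

Areal heat capacity C = ρ c_p D = 1020 × 4010 × 152 = 6.22×10^8 J/(m^2 K).
τ = 277 days = 2.39×10^7 s.
λ = C / τ = 6.22×10^8 / 2.39×10^7 = 26.0 W/(m²·K).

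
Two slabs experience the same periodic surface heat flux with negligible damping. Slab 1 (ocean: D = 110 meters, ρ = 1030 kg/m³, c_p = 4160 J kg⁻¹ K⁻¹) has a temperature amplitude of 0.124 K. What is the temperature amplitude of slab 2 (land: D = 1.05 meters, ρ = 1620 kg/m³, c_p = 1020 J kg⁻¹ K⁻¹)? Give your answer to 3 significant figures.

33.7 K

C_ocean = 4.71×10^8 J/(m²·K); C_land = 1.74×10^6 J/(m²·K).
A ∝ 1/C ⇒ A_land = A_ocean × C_ocean/C_land = 0.124 × 272 = 33.7 K.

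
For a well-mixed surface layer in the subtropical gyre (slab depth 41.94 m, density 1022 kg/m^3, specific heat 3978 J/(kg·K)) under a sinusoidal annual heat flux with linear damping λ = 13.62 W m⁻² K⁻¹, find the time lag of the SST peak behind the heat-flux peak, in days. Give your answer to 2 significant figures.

69 days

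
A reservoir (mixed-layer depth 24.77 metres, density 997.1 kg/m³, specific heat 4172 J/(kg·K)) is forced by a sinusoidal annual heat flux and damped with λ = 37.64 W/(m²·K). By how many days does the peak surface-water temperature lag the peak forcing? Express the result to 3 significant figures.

Areal heat capacity C = ρ c_p D = 997.1 × 4172 × 24.77 = 1.03×10^8 J/(m²·K).
ω = 2π / 3.15×10^7 s = 1.99×10^-7 s⁻¹.
Phase lag φ = arctan(Cω/λ) = arctan(20.5/37.64) = 0.499 rad.
Time lag = φ / ω = 0.499 / 1.99×10^-7 = 2.51×10^6 s = 29.0 days.

29.0 days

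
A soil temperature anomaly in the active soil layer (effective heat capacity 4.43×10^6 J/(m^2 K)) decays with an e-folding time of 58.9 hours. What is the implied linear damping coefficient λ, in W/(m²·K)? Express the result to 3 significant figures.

Areal heat capacity C = 4.43×10^6 J/(m^2 K) (given).
τ = 58.9 hours = 2.12×10^5 s.
λ = C / τ = 4.43×10^6 / 2.12×10^5 = 20.9 W/(m²·K).

20.9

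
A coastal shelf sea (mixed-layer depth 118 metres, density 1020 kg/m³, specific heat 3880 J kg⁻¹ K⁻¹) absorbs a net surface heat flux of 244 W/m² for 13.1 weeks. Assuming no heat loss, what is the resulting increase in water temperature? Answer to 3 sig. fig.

Areal heat capacity C = ρ c_p D = 1020 × 3880 × 118 = 4.67×10^8 J m⁻² K⁻¹.
Net heat input Q = F Δt = 244 × (13.1 weeks × 6.048×10^5 s/week) = 1.93×10^9 J/m².
ΔT = Q / C = 1.93×10^9 / 4.67×10^8 = 4.14 K.

4.14 K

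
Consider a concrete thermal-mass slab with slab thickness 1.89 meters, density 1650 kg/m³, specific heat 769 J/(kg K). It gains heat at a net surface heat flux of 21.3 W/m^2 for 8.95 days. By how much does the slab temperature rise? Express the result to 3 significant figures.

Areal heat capacity C = ρ c_p D = 1650 × 769 × 1.89 = 2.40×10^6 J/(m²·K).
Net heat input Q = F Δt = 21.3 × (8.95 days × 86400 s/day) = 1.65×10^7 J/m².
ΔT = Q / C = 1.65×10^7 / 2.40×10^6 = 6.87 K.

6.87 K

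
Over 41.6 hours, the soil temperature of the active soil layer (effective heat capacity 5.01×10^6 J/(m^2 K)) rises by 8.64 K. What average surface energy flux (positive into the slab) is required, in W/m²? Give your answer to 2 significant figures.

Areal heat capacity C = 5.01×10^6 J/(m^2 K) (given).
Required heat per unit area: Q = C ΔT = 5.01×10^6 × 8.64 = 4.33×10^7 J/m².
Flux F = Q / Δt = 4.33×10^7 / 1.50×10^5 s = 289 W/m².

290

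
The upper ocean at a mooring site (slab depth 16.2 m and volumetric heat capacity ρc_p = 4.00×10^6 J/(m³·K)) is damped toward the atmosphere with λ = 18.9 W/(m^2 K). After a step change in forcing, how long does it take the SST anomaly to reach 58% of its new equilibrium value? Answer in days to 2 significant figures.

Areal heat capacity C = ρc_p × D = 4.00×10^6 × 16.2 = 6.48×10^7 J m⁻² K⁻¹.
τ = C / λ = 6.48×10^7 / 18.9 = 3.43×10^6 s.
Fraction reached: 1 − e^(−t/τ) = 0.58 ⇒ t = −τ ln(1 − 0.58) = τ × 0.868.
t = 2.97×10^6 s = 34.4 days.

34 days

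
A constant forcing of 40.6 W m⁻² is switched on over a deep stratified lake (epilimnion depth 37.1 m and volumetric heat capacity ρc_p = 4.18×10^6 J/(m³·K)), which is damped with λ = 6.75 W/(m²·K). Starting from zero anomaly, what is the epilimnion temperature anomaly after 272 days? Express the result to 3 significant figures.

Areal heat capacity C = ρc_p × D = 4.18×10^6 × 37.1 = 1.55×10^8 J/(m^2 K).
τ = C / λ = 1.55×10^8 / 6.75 = 2.30×10^7 s.
Equilibrium anomaly ΔT_eq = F / λ = 40.6 / 6.75 = 6.01 K.
t = 272 days = 2.35×10^7 s, so t/τ = 1.02.
ΔT(t) = ΔT_eq (1 − e^(−t/τ)) = 6.01 × (1 − e^−1.02) = 3.85 K.

3.85 K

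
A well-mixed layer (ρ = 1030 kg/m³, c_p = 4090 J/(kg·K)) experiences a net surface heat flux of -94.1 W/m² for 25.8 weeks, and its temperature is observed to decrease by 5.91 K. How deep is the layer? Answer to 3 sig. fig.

Heat input Q = F Δt = -94.1 × 1.56×10^7 s = -1.47×10^9 J/m².
Required areal heat capacity C = Q / ΔT = 2.48×10^8 J/(m²·K).
Depth D = C / (ρ c_p) = 2.48×10^8 / (1030 × 4090) = 59.0 m.

59.0 m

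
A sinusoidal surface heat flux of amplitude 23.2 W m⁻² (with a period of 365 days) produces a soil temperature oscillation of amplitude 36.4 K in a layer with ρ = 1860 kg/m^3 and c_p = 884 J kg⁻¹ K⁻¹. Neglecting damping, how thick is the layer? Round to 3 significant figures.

ω = 2π / 3.15×10^7 s = 1.99×10^-7 s⁻¹.
Required C = F₀ / (A ω) = 23.2 / (36.4 × 1.99×10^-7) = 3.20×10^6 J/(m²·K).
D = C / (ρ c_p) = 3.20×10^6 / (1860 × 884) = 1.95 m.

1.95 m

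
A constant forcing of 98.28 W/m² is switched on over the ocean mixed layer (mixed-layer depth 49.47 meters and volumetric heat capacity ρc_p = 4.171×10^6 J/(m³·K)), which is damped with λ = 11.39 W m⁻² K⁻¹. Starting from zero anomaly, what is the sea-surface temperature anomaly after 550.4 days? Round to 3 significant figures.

8.00 K

Areal heat capacity C = ρc_p × D = 4.171×10^6 × 49.47 = 2.06×10^8 J/(m²·K).
τ = C / λ = 2.06×10^8 / 11.39 = 1.81×10^7 s.
Equilibrium anomaly ΔT_eq = F / λ = 98.28 / 11.39 = 8.63 K.
t = 550.4 days = 4.76×10^7 s, so t/τ = 2.63.
ΔT(t) = ΔT_eq (1 − e^(−t/τ)) = 8.63 × (1 − e^−2.63) = 8.00 K.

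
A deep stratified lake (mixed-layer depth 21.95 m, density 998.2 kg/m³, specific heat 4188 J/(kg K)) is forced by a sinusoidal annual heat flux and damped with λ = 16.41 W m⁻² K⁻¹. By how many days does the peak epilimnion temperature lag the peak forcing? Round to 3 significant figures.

Areal heat capacity C = ρ c_p D = 998.2 × 4188 × 21.95 = 9.18×10^7 J/(m^2 K).
ω = 2π / 3.15×10^7 s = 1.99×10^-7 s⁻¹.
Phase lag φ = arctan(Cω/λ) = arctan(18.3/16.41) = 0.839 rad.
Time lag = φ / ω = 0.839 / 1.99×10^-7 = 4.21×10^6 s = 48.8 days.

48.8 days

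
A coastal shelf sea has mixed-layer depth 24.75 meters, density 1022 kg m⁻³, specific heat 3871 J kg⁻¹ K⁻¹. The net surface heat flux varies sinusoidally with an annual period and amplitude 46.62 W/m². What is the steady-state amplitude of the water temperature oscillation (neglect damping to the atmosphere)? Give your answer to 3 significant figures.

2.39 K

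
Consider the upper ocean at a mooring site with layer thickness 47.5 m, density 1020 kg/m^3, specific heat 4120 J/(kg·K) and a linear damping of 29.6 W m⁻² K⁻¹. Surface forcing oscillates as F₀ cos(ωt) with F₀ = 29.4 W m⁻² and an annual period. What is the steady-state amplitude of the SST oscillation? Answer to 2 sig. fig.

0.59 K

Areal heat capacity C = ρ c_p D = 1020 × 4120 × 47.5 = 2.00×10^8 J/(m^2 K).
Angular frequency ω = 2π / T = 2π / 3.15×10^7 s = 1.99×10^-7 s⁻¹.
√((Cω)² + λ²) = √((39.8)² + 29.6²) = 49.6 W/(m²·K).
Amplitude A = F₀ / √((Cω)²+λ²) = 29.4 / 49.6 = 0.593 K.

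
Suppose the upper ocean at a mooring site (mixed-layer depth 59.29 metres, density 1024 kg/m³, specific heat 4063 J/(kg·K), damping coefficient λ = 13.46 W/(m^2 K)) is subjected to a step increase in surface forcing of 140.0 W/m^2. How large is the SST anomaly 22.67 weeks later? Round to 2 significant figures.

Areal heat capacity C = ρ c_p D = 1024 × 4063 × 59.29 = 2.47×10^8 J/(m²·K).
τ = C / λ = 2.47×10^8 / 13.46 = 1.83×10^7 s.
Equilibrium anomaly ΔT_eq = F / λ = 140.0 / 13.46 = 10.4 K.
t = 22.67 weeks = 1.37×10^7 s, so t/τ = 0.748.
ΔT(t) = ΔT_eq (1 − e^(−t/τ)) = 10.4 × (1 − e^−0.748) = 5.48 K.

5.5 K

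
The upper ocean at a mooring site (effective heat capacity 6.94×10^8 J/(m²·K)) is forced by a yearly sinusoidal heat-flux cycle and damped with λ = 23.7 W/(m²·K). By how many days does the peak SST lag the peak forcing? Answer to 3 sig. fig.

81.4 days

Areal heat capacity C = 6.94×10^8 J/(m²·K) (given).
ω = 2π / 3.15×10^7 s = 1.99×10^-7 s⁻¹.
Phase lag φ = arctan(Cω/λ) = arctan(138/23.7) = 1.40 rad.
Time lag = φ / ω = 1.40 / 1.99×10^-7 = 7.03×10^6 s = 81.4 days.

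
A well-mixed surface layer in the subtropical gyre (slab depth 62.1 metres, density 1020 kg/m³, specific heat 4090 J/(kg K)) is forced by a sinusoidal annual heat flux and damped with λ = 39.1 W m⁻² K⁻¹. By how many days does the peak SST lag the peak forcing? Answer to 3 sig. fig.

53.6 days

Areal heat capacity C = ρ c_p D = 1020 × 4090 × 62.1 = 2.59×10^8 J m⁻² K⁻¹.
ω = 2π / 3.15×10^7 s = 1.99×10^-7 s⁻¹.
Phase lag φ = arctan(Cω/λ) = arctan(51.6/39.1) = 0.923 rad.
Time lag = φ / ω = 0.923 / 1.99×10^-7 = 4.63×10^6 s = 53.6 days.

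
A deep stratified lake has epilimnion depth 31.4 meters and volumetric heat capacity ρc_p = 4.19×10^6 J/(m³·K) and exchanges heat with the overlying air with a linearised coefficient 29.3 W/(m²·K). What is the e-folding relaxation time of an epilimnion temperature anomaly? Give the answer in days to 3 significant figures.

52.0 days

Areal heat capacity C = ρc_p × D = 4.19×10^6 × 31.4 = 1.32×10^8 J/(m²·K).
Relaxation time τ = C / λ = 1.32×10^8 / 29.3 = 4.49×10^6 s.
In days: 4.49×10^6 s / (86400 s/day) = 52.0 days.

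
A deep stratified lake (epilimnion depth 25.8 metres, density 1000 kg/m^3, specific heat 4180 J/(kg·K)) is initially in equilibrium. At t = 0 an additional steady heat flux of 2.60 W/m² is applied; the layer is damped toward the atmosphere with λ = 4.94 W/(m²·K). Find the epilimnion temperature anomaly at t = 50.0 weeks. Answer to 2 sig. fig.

0.39 K

Areal heat capacity C = ρ c_p D = 1000 × 4180 × 25.8 = 1.08×10^8 J m⁻² K⁻¹.
τ = C / λ = 1.08×10^8 / 4.94 = 2.18×10^7 s.
Equilibrium anomaly ΔT_eq = F / λ = 2.60 / 4.94 = 0.526 K.
t = 50.0 weeks = 3.02×10^7 s, so t/τ = 1.39.
ΔT(t) = ΔT_eq (1 − e^(−t/τ)) = 0.526 × (1 − e^−1.39) = 0.395 K.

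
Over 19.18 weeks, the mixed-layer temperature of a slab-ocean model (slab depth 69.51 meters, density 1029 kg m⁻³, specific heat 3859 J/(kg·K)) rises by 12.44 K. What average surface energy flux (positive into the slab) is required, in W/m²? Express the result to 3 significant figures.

Areal heat capacity C = ρ c_p D = 1029 × 3859 × 69.51 = 2.76×10^8 J m⁻² K⁻¹.
Required heat per unit area: Q = C ΔT = 2.76×10^8 × 12.44 = 3.43×10^9 J/m².
Flux F = Q / Δt = 3.43×10^9 / 1.16×10^7 s = 296 W/m².

296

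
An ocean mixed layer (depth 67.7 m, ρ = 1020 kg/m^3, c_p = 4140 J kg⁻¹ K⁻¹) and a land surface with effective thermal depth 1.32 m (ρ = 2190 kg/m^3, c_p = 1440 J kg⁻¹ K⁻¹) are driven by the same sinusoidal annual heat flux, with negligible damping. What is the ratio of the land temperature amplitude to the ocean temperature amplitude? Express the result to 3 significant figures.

68.7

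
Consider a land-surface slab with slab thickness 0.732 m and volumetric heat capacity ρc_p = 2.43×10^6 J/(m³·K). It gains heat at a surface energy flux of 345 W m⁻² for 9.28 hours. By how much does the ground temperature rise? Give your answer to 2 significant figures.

Areal heat capacity C = ρc_p × D = 2.43×10^6 × 0.732 = 1.78×10^6 J/(m²·K).
Net heat input Q = F Δt = 345 × (9.28 hours × 3600 s/hour) = 1.15×10^7 J/m².
ΔT = Q / C = 1.15×10^7 / 1.78×10^6 = 6.48 K.

6.5 K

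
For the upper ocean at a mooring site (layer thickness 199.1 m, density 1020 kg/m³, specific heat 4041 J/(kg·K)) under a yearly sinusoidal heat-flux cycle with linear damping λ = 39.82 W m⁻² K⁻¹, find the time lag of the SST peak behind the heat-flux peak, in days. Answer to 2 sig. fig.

77 days

Areal heat capacity C = ρ c_p D = 1020 × 4041 × 199.1 = 8.21×10^8 J/(m²·K).
ω = 2π / 3.15×10^7 s = 1.99×10^-7 s⁻¹.
Phase lag φ = arctan(Cω/λ) = arctan(164/39.82) = 1.33 rad.
Time lag = φ / ω = 1.33 / 1.99×10^-7 = 6.68×10^6 s = 77.4 days.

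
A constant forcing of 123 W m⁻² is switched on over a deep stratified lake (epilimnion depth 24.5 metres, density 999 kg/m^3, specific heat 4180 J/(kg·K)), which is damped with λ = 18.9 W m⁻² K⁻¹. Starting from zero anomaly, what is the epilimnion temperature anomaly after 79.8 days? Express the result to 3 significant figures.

4.69 K

Areal heat capacity C = ρ c_p D = 999 × 4180 × 24.5 = 1.02×10^8 J/(m^2 K).
τ = C / λ = 1.02×10^8 / 18.9 = 5.41×10^6 s.
Equilibrium anomaly ΔT_eq = F / λ = 123 / 18.9 = 6.51 K.
t = 79.8 days = 6.89×10^6 s, so t/τ = 1.27.
ΔT(t) = ΔT_eq (1 − e^(−t/τ)) = 6.51 × (1 − e^−1.27) = 4.69 K.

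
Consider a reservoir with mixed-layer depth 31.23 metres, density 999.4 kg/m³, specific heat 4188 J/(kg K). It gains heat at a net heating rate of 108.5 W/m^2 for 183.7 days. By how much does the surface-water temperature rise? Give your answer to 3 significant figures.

Areal heat capacity C = ρ c_p D = 999.4 × 4188 × 31.23 = 1.31×10^8 J/(m^2 K).
Net heat input Q = F Δt = 108.5 × (183.7 days × 86400 s/day) = 1.72×10^9 J/m².
ΔT = Q / C = 1.72×10^9 / 1.31×10^8 = 13.2 K.

13.2 K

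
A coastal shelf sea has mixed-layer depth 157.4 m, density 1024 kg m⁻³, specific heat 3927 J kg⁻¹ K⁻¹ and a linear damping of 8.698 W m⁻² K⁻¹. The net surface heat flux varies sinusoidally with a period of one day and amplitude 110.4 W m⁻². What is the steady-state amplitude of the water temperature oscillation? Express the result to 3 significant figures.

0.00240 K

Areal heat capacity C = ρ c_p D = 1024 × 3927 × 157.4 = 6.33×10^8 J/(m²·K).
Angular frequency ω = 2π / T = 2π / 86400 s = 7.27×10^-5 s⁻¹.
√((Cω)² + λ²) = √((46000)² + 8.698²) = 46000 W/(m²·K).
Amplitude A = F₀ / √((Cω)²+λ²) = 110.4 / 46000 = 0.00240 K.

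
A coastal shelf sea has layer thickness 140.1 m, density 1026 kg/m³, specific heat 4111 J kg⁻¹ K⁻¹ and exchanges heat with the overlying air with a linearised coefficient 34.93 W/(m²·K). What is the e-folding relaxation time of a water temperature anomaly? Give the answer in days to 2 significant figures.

200 days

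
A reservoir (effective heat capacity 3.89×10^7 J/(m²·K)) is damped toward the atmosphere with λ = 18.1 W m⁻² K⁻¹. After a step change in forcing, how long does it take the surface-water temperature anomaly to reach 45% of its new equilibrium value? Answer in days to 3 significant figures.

Areal heat capacity C = 3.89×10^7 J/(m²·K) (given).
τ = C / λ = 3.89×10^7 / 18.1 = 2.15×10^6 s.
Fraction reached: 1 − e^(−t/τ) = 0.45 ⇒ t = −τ ln(1 − 0.45) = τ × 0.598.
t = 1.28×10^6 s = 14.9 days.

14.9 days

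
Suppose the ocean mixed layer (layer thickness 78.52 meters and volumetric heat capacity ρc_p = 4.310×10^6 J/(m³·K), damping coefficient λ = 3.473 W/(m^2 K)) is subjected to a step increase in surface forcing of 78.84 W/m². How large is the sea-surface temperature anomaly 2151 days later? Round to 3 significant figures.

19.3 K

Areal heat capacity C = ρc_p × D = 4.310×10^6 × 78.52 = 3.38×10^8 J/(m^2 K).
τ = C / λ = 3.38×10^8 / 3.473 = 9.74×10^7 s.
Equilibrium anomaly ΔT_eq = F / λ = 78.84 / 3.473 = 22.7 K.
t = 2151 days = 1.86×10^8 s, so t/τ = 1.91.
ΔT(t) = ΔT_eq (1 − e^(−t/τ)) = 22.7 × (1 − e^−1.91) = 19.3 K.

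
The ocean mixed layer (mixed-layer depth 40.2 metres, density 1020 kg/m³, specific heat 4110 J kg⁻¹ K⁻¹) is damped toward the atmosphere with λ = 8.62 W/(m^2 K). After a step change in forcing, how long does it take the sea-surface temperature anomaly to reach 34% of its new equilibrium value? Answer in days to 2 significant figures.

94 days

Areal heat capacity C = ρ c_p D = 1020 × 4110 × 40.2 = 1.69×10^8 J/(m²·K).
τ = C / λ = 1.69×10^8 / 8.62 = 1.96×10^7 s.
Fraction reached: 1 − e^(−t/τ) = 0.34 ⇒ t = −τ ln(1 − 0.34) = τ × 0.416.
t = 8.12×10^6 s = 94.0 days.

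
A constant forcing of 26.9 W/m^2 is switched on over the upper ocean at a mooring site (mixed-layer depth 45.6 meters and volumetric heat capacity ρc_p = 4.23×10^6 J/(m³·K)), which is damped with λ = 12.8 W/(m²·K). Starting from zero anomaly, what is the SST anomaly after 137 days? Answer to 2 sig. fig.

1.1 K

Areal heat capacity C = ρc_p × D = 4.23×10^6 × 45.6 = 1.93×10^8 J/(m^2 K).
τ = C / λ = 1.93×10^8 / 12.8 = 1.51×10^7 s.
Equilibrium anomaly ΔT_eq = F / λ = 26.9 / 12.8 = 2.10 K.
t = 137 days = 1.18×10^7 s, so t/τ = 0.785.
ΔT(t) = ΔT_eq (1 − e^(−t/τ)) = 2.10 × (1 − e^−0.785) = 1.14 K.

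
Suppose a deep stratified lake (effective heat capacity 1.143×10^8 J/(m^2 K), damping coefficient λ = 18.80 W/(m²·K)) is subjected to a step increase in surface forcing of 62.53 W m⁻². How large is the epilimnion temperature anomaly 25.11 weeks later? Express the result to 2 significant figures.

Areal heat capacity C = 1.143×10^8 J/(m^2 K) (given).
τ = C / λ = 1.14×10^8 / 18.80 = 6.08×10^6 s.
Equilibrium anomaly ΔT_eq = F / λ = 62.53 / 18.80 = 3.33 K.
t = 25.11 weeks = 1.52×10^7 s, so t/τ = 2.50.
ΔT(t) = ΔT_eq (1 − e^(−t/τ)) = 3.33 × (1 − e^−2.50) = 3.05 K.

3.1 K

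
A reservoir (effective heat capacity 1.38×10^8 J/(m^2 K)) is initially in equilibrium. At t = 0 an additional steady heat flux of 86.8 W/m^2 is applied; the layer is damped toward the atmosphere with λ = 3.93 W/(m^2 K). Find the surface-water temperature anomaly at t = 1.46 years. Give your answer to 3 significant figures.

16.1 K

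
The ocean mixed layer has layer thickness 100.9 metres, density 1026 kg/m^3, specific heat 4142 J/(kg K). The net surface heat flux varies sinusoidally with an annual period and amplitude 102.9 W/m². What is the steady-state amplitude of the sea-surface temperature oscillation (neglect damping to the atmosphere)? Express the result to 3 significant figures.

Areal heat capacity C = ρ c_p D = 1026 × 4142 × 100.9 = 4.29×10^8 J m⁻² K⁻¹.
Angular frequency ω = 2π / T = 2π / 3.15×10^7 s = 1.99×10^-7 s⁻¹.
Cω = 4.29×10^8 × 1.99×10^-7 = 85.4 W/(m²·K).
Amplitude A = F₀ / (Cω) = 102.9 / 85.4 = 1.20 K.

1.20 K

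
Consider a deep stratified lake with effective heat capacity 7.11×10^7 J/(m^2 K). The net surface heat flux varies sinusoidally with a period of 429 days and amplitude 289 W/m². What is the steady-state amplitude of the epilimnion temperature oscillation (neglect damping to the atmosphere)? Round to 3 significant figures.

Areal heat capacity C = 7.11×10^7 J/(m^2 K) (given).
Angular frequency ω = 2π / T = 2π / 3.71×10^7 s = 1.70×10^-7 s⁻¹.
Cω = 7.11×10^7 × 1.70×10^-7 = 12.1 W/(m²·K).
Amplitude A = F₀ / (Cω) = 289 / 12.1 = 24.0 K.

24.0 K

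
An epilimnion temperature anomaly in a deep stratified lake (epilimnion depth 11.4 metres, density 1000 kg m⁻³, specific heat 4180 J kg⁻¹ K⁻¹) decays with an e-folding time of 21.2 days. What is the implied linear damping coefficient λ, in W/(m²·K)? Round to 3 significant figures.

Areal heat capacity C = ρ c_p D = 1000 × 4180 × 11.4 = 4.77×10^7 J/(m^2 K).
τ = 21.2 days = 1.83×10^6 s.
λ = C / τ = 4.77×10^7 / 1.83×10^6 = 26.0 W/(m²·K).

26.0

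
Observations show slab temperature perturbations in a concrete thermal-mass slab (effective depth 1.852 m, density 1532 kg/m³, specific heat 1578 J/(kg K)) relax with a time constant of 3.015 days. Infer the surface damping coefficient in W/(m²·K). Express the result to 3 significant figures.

17.2

Areal heat capacity C = ρ c_p D = 1532 × 1578 × 1.852 = 4.48×10^6 J m⁻² K⁻¹.
τ = 3.015 days = 2.60×10^5 s.
λ = C / τ = 4.48×10^6 / 2.60×10^5 = 17.2 W/(m²·K).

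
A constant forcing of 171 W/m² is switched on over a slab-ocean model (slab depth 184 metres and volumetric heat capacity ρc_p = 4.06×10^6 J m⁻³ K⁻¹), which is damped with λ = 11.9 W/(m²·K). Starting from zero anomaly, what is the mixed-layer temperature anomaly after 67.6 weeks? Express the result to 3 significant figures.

6.88 K

Areal heat capacity C = ρc_p × D = 4.06×10^6 × 184 = 7.47×10^8 J/(m^2 K).
τ = C / λ = 7.47×10^8 / 11.9 = 6.28×10^7 s.
Equilibrium anomaly ΔT_eq = F / λ = 171 / 11.9 = 14.4 K.
t = 67.6 weeks = 4.09×10^7 s, so t/τ = 0.651.
ΔT(t) = ΔT_eq (1 − e^(−t/τ)) = 14.4 × (1 − e^−0.651) = 6.88 K.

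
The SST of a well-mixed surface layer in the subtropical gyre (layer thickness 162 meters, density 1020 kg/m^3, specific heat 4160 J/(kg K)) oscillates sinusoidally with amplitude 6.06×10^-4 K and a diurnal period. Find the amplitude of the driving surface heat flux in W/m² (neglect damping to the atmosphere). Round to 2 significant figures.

30

Areal heat capacity C = ρ c_p D = 1020 × 4160 × 162 = 6.87×10^8 J/(m^2 K).
ω = 2π / 86400 s = 7.27×10^-5 s⁻¹.
Cω = 6.87×10^8 × 7.27×10^-5 = 50000 W/(m²·K).
F₀ = A × Cω = 6.06×10^-4 × 50000 = 30.3 W/m².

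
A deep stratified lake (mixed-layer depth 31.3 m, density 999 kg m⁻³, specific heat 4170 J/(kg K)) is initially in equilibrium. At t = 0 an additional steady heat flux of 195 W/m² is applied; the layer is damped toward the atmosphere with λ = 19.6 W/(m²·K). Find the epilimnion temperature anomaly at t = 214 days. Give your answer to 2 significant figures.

Areal heat capacity C = ρ c_p D = 999 × 4170 × 31.3 = 1.30×10^8 J m⁻² K⁻¹.
τ = C / λ = 1.30×10^8 / 19.6 = 6.65×10^6 s.
Equilibrium anomaly ΔT_eq = F / λ = 195 / 19.6 = 9.95 K.
t = 214 days = 1.85×10^7 s, so t/τ = 2.78.
ΔT(t) = ΔT_eq (1 − e^(−t/τ)) = 9.95 × (1 − e^−2.78) = 9.33 K.

9.3 K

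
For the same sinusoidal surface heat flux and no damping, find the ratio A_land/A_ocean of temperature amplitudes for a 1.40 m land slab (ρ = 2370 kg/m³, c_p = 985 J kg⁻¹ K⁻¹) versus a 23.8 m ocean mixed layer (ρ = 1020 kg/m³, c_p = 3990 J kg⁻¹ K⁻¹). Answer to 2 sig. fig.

30

C_ocean = 1020 × 3990 × 23.8 = 9.69×10^7 J/(m²·K).
C_land = 2370 × 985 × 1.40 = 3.27×10^6 J/(m²·K).
Undamped amplitude ∝ 1/C, so A_land/A_ocean = C_ocean/C_land = 29.6.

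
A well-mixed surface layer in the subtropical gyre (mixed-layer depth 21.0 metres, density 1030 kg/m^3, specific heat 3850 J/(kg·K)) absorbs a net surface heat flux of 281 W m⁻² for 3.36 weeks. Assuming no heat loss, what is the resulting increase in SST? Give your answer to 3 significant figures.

6.86 K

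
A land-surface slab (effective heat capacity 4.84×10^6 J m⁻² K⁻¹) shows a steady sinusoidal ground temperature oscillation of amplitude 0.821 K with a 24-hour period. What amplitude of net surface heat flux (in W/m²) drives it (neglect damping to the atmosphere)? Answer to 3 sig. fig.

289

Areal heat capacity C = 4.84×10^6 J m⁻² K⁻¹ (given).
ω = 2π / 86400 s = 7.27×10^-5 s⁻¹.
Cω = 4.84×10^6 × 7.27×10^-5 = 352 W/(m²·K).
F₀ = A × Cω = 0.821 × 352 = 289 W/m².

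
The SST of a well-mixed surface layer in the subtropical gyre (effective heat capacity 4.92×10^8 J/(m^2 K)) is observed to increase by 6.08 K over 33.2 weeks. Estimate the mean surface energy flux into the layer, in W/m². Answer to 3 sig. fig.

149

Areal heat capacity C = 4.92×10^8 J/(m^2 K) (given).
Required heat per unit area: Q = C ΔT = 4.92×10^8 × 6.08 = 2.99×10^9 J/m².
Flux F = Q / Δt = 2.99×10^9 / 2.01×10^7 s = 149 W/m².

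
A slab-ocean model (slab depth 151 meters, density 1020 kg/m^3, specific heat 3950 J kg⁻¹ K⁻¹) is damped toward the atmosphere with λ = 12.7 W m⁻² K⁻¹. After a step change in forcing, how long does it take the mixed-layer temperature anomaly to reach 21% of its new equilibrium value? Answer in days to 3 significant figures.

131 days

Areal heat capacity C = ρ c_p D = 1020 × 3950 × 151 = 6.08×10^8 J/(m^2 K).
τ = C / λ = 6.08×10^8 / 12.7 = 4.79×10^7 s.
Fraction reached: 1 − e^(−t/τ) = 0.21 ⇒ t = −τ ln(1 − 0.21) = τ × 0.236.
t = 1.13×10^7 s = 131 days.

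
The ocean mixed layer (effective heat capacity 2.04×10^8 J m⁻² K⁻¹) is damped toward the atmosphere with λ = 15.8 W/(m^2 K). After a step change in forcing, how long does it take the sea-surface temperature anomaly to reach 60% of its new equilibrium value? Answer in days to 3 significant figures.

Areal heat capacity C = 2.04×10^8 J m⁻² K⁻¹ (given).
τ = C / λ = 2.04×10^8 / 15.8 = 1.29×10^7 s.
Fraction reached: 1 − e^(−t/τ) = 0.60 ⇒ t = −τ ln(1 − 0.60) = τ × 0.916.
t = 1.18×10^7 s = 137 days.

137 days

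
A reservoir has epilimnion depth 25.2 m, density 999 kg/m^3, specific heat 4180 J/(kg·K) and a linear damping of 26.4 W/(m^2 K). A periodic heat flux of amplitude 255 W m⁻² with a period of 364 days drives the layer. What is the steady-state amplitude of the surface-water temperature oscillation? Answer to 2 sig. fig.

7.6 K

Areal heat capacity C = ρ c_p D = 999 × 4180 × 25.2 = 1.05×10^8 J/(m²·K).
Angular frequency ω = 2π / T = 2π / 3.14×10^7 s = 2.00×10^-7 s⁻¹.
√((Cω)² + λ²) = √((21.0)² + 26.4²) = 33.7 W/(m²·K).
Amplitude A = F₀ / √((Cω)²+λ²) = 255 / 33.7 = 7.56 K.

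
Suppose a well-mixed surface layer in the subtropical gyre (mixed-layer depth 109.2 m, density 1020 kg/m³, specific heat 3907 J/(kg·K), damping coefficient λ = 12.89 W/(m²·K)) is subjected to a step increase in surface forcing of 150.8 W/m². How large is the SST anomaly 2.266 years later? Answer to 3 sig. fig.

10.3 K

Areal heat capacity C = ρ c_p D = 1020 × 3907 × 109.2 = 4.35×10^8 J/(m²·K).
τ = C / λ = 4.35×10^8 / 12.89 = 3.38×10^7 s.
Equilibrium anomaly ΔT_eq = F / λ = 150.8 / 12.89 = 11.7 K.
t = 2.266 years = 7.15×10^7 s, so t/τ = 2.12.
ΔT(t) = ΔT_eq (1 − e^(−t/τ)) = 11.7 × (1 − e^−2.12) = 10.3 K.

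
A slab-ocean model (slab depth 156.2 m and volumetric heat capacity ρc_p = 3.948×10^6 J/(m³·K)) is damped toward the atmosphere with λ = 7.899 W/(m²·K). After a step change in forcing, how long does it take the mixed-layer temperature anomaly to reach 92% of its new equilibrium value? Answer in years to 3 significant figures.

6.25 years

Areal heat capacity C = ρc_p × D = 3.948×10^6 × 156.2 = 6.17×10^8 J/(m^2 K).
τ = C / λ = 6.17×10^8 / 7.899 = 7.81×10^7 s.
Fraction reached: 1 − e^(−t/τ) = 0.92 ⇒ t = −τ ln(1 − 0.92) = τ × 2.53.
t = 1.97×10^8 s = 6.25 years.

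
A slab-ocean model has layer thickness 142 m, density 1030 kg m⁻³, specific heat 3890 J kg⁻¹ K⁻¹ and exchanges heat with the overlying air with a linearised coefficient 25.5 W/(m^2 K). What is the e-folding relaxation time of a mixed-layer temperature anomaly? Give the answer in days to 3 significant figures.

258 days

Areal heat capacity C = ρ c_p D = 1030 × 3890 × 142 = 5.69×10^8 J/(m^2 K).
Relaxation time τ = C / λ = 5.69×10^8 / 25.5 = 2.23×10^7 s.
In days: 2.23×10^7 s / (86400 s/day) = 258 days.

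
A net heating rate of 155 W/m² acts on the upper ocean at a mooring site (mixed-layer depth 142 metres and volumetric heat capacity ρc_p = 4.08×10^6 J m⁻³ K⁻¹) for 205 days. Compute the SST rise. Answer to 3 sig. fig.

4.74 K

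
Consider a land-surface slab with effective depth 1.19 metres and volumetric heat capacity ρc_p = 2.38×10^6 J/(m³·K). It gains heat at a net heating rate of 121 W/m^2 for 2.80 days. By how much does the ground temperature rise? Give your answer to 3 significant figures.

10.3 K

Areal heat capacity C = ρc_p × D = 2.38×10^6 × 1.19 = 2.83×10^6 J m⁻² K⁻¹.
Net heat input Q = F Δt = 121 × (2.80 days × 86400 s/day) = 2.93×10^7 J/m².
ΔT = Q / C = 2.93×10^7 / 2.83×10^6 = 10.3 K.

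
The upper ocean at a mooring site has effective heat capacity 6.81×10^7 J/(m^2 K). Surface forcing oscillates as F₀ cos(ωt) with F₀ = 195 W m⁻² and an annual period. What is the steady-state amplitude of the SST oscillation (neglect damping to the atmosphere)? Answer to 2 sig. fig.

Areal heat capacity C = 6.81×10^7 J/(m^2 K) (given).
Angular frequency ω = 2π / T = 2π / 3.15×10^7 s = 1.99×10^-7 s⁻¹.
Cω = 6.81×10^7 × 1.99×10^-7 = 13.6 W/(m²·K).
Amplitude A = F₀ / (Cω) = 195 / 13.6 = 14.4 K.

14 K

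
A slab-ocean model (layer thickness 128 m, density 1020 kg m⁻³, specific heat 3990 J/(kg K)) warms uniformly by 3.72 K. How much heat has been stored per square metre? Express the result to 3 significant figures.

Areal heat capacity C = ρ c_p D = 1020 × 3990 × 128 = 5.21×10^8 J/(m^2 K).
ΔQ = C ΔT = 5.21×10^8 × 3.72 = 1.94×10^9 J/m².

1.94×10^9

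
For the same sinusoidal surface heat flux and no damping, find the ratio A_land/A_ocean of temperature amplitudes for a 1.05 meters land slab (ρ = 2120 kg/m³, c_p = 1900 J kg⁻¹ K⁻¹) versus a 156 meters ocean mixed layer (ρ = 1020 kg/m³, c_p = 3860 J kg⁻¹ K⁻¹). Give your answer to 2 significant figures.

150

C_ocean = 1020 × 3860 × 156 = 6.14×10^8 J/(m²·K).
C_land = 2120 × 1900 × 1.05 = 4.23×10^6 J/(m²·K).
Undamped amplitude ∝ 1/C, so A_land/A_ocean = C_ocean/C_land = 145.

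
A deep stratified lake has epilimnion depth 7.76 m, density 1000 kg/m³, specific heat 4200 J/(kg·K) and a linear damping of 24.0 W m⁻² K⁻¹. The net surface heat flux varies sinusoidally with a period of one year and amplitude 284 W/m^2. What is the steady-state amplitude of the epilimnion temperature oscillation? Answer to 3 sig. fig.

11.4 K

Areal heat capacity C = ρ c_p D = 1000 × 4200 × 7.76 = 3.26×10^7 J m⁻² K⁻¹.
Angular frequency ω = 2π / T = 2π / 3.15×10^7 s = 1.99×10^-7 s⁻¹.
√((Cω)² + λ²) = √((6.49)² + 24.0²) = 24.9 W/(m²·K).
Amplitude A = F₀ / √((Cω)²+λ²) = 284 / 24.9 = 11.4 K.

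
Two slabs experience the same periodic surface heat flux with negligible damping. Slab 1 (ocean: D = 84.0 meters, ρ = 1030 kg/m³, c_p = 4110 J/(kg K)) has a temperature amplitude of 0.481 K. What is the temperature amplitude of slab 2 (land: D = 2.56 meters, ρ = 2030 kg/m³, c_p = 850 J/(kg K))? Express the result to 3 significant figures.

38.7 K

C_ocean = 3.56×10^8 J/(m²·K); C_land = 4.42×10^6 J/(m²·K).
A ∝ 1/C ⇒ A_land = A_ocean × C_ocean/C_land = 0.481 × 80.5 = 38.7 K.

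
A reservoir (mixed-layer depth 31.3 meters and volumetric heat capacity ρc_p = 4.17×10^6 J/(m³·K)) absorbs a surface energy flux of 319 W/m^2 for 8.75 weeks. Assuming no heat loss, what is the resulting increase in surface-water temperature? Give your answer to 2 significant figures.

Areal heat capacity C = ρc_p × D = 4.17×10^6 × 31.3 = 1.31×10^8 J/(m^2 K).
Net heat input Q = F Δt = 319 × (8.75 weeks × 6.048×10^5 s/week) = 1.69×10^9 J/m².
ΔT = Q / C = 1.69×10^9 / 1.31×10^8 = 12.9 K.

13 K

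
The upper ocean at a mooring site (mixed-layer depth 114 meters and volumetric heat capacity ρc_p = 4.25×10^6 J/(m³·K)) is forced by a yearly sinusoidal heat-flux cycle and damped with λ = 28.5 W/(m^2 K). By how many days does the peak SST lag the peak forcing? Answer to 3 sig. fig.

74.6 days

Areal heat capacity C = ρc_p × D = 4.25×10^6 × 114 = 4.84×10^8 J/(m^2 K).
ω = 2π / 3.15×10^7 s = 1.99×10^-7 s⁻¹.
Phase lag φ = arctan(Cω/λ) = arctan(96.5/28.5) = 1.28 rad.
Time lag = φ / ω = 1.28 / 1.99×10^-7 = 6.44×10^6 s = 74.6 days.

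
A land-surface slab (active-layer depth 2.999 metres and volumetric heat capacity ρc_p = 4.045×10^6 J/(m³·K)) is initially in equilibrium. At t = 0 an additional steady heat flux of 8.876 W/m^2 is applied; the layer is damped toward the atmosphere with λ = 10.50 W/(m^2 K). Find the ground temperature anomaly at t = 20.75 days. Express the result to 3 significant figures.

0.666 K

Areal heat capacity C = ρc_p × D = 4.045×10^6 × 2.999 = 1.21×10^7 J/(m^2 K).
τ = C / λ = 1.21×10^7 / 10.50 = 1.16×10^6 s.
Equilibrium anomaly ΔT_eq = F / λ = 8.876 / 10.50 = 0.845 K.
t = 20.75 days = 1.79×10^6 s, so t/τ = 1.55.
ΔT(t) = ΔT_eq (1 − e^(−t/τ)) = 0.845 × (1 − e^−1.55) = 0.666 K.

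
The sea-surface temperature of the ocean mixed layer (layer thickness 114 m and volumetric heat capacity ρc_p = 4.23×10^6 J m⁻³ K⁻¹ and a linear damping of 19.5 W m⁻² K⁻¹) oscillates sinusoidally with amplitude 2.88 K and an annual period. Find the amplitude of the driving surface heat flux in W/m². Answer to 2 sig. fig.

280

Areal heat capacity C = ρc_p × D = 4.23×10^6 × 114 = 4.82×10^8 J m⁻² K⁻¹.
ω = 2π / 3.15×10^7 s = 1.99×10^-7 s⁻¹.
√((Cω)² + λ²) = √((96.1)² + 19.5²) = 98.0 W/(m²·K).
F₀ = A × √((Cω)²+λ²) = 2.88 × 98.0 = 282 W/m².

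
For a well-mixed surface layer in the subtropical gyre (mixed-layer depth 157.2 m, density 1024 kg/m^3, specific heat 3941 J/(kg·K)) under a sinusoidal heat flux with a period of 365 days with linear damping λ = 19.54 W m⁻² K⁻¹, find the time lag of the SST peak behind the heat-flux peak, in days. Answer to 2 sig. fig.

82 days

Areal heat capacity C = ρ c_p D = 1024 × 3941 × 157.2 = 6.34×10^8 J/(m^2 K).
ω = 2π / 3.15×10^7 s = 1.99×10^-7 s⁻¹.
Phase lag φ = arctan(Cω/λ) = arctan(126/19.54) = 1.42 rad.
Time lag = φ / ω = 1.42 / 1.99×10^-7 = 7.11×10^6 s = 82.3 days.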